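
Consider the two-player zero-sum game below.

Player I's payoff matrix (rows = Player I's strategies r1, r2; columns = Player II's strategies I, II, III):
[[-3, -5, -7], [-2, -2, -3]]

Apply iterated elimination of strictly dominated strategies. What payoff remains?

-3

Column I is strictly dominated by III for Player II (-7<-3, -3<-2); eliminate I.
Row r1 is strictly dominated by row r2 (-2>-5, -3>-7); eliminate r1.
Column II is strictly dominated by III for Player II (-3<-2); eliminate II.
Only (r2, III) remains, with payoff -3.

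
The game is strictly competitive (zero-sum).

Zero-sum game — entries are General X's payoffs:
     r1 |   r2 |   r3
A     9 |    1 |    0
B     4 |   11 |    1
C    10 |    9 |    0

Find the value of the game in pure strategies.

1

Row minima: 0, 1, 0 → General X's maximin is 1.
Column maxima: 10, 11, 1 → General Y's minimax is 1.
They coincide at (B, r3), so the value is 1.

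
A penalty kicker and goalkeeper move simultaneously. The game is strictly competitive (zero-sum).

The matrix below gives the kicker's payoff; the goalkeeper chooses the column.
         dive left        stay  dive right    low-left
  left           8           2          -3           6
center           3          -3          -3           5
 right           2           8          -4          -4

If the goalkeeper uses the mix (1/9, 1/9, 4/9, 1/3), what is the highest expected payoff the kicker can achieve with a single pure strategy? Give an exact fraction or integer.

16/9

left: (8)·(1/9) + (2)·(1/9) + (-3)·(4/9) + (6)·(1/3) = 16/9.
center: (3)·(1/9) + (-3)·(1/9) + (-3)·(4/9) + (5)·(1/3) = 1/3.
right: (2)·(1/9) + (8)·(1/9) + (-4)·(4/9) + (-4)·(1/3) = -2.
The best pure response is left with expected payoff 16/9.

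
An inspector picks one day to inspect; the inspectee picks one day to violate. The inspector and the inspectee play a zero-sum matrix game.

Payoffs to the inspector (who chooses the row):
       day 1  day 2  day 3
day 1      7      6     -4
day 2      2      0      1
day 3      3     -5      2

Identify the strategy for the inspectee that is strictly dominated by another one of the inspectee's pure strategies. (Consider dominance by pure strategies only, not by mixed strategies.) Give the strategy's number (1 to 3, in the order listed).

1

The inspectee prefers columns that give the inspector less. Compare day 1 with day 2: 6 < 7, 0 < 2, -5 < 3.
So day 2 strictly dominates day 1 for the inspectee; day 1 is strictly dominated.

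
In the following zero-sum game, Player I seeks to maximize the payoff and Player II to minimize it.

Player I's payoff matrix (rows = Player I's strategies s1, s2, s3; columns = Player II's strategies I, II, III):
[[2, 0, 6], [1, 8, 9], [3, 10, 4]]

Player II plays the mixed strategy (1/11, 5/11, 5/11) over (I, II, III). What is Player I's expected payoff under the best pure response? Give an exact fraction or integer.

s1: (2)·(1/11) + (0)·(5/11) + (6)·(5/11) = 32/11.
s2: (1)·(1/11) + (8)·(5/11) + (9)·(5/11) = 86/11.
s3: (3)·(1/11) + (10)·(5/11) + (4)·(5/11) = 73/11.
The best pure response is s2 with expected payoff 86/11.

86/11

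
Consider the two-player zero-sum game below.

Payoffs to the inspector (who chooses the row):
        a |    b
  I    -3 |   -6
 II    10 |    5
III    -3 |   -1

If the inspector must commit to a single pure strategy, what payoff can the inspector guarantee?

The worst-case payoff for each row is I: -6, II: 5, III: -3.
The best of these is 5.

5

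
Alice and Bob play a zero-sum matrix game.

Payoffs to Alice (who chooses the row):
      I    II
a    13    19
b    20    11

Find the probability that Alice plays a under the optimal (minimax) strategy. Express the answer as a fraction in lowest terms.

Row minima are 13 and 11, so Alice's maximin is 13; column maxima are 20 and 19, so Bob's minimax is 19. These differ, so the equilibrium is in mixed strategies.
Let Alice play a with probability p. Bob is indifferent when 13p + 20(1−p) = 19p + 11(1−p), giving p = 3/5.

3/5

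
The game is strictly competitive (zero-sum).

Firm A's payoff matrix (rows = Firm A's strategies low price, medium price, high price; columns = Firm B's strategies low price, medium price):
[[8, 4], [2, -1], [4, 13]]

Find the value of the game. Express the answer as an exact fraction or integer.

88/13

Row medium price is strictly dominated by row low price, so Firm A never plays it.
The remaining 2×2 game on (low price, high price) × (low price, medium price) has no saddle point. Let Firm A play low price with probability p; indifference gives 8p + 4(1−p) = 4p + 13(1−p), so p = 9/13.
Similarly Firm B's optimal q on low price is 9/13, and the value is 8·(9/13) + (4)·(4/13) = 88/13.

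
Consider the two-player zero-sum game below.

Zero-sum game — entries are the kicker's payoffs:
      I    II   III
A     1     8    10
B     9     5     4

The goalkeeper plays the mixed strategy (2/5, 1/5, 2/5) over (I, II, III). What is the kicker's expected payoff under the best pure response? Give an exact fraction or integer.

31/5

A: (1)·(2/5) + (8)·(1/5) + (10)·(2/5) = 6.
B: (9)·(2/5) + (5)·(1/5) + (4)·(2/5) = 31/5.
The best pure response is B with expected payoff 31/5.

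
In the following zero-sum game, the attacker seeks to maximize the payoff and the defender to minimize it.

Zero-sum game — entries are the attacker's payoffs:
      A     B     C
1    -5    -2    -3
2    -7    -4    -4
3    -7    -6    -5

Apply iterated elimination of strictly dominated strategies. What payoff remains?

-5

Column C is strictly dominated by A for the defender (-5<-3, -7<-4, -7<-5); eliminate C.
Column B is strictly dominated by A for the defender (-5<-2, -7<-4, -7<-6); eliminate B.
Row 2 is strictly dominated by row 1 (-5>-7); eliminate 2.
Row 3 is strictly dominated by row 1 (-5>-7); eliminate 3.
Only (1, A) remains, with payoff -5.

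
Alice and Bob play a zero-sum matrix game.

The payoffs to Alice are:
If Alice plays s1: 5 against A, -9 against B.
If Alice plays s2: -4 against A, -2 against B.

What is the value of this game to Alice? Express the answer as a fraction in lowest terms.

Row minima are -9 and -4, so Alice's maximin is -4; column maxima are 5 and -2, so Bob's minimax is -2. These differ, so the equilibrium is in mixed strategies.
Let Alice play s1 with probability p. Bob is indifferent when 5p − 4(1−p) = −9p − 2(1−p), giving p = 1/8.
Let Bob play A with probability q. Alice is indifferent when 5q − 9(1−q) = −4q − 2(1−q), giving q = 7/16.
The value is 5·(7/16) + (-9)·(9/16) = -23/8.

-23/8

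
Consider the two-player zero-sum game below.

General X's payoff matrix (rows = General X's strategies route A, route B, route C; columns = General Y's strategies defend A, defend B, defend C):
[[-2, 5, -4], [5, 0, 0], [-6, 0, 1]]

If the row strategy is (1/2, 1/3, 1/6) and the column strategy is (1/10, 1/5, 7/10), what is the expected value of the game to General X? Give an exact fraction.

-49/60

Against (1/10, 1/5, 7/10), each row's expected payoff is route A: -2; route B: 1/2; route C: 1/10.
Taking the (1/2, 1/3, 1/6)-weighted average: (1/2)·(-2) + (1/3)·(1/2) + (1/6)·(1/10) = -49/60.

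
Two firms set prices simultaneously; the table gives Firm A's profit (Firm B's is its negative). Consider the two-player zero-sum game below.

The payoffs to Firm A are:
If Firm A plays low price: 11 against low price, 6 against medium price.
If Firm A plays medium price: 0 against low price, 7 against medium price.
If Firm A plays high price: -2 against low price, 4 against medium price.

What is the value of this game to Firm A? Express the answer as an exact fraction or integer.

77/12

Row high price is strictly dominated by row medium price, so Firm A never plays it.
The remaining 2×2 game on (low price, medium price) × (low price, medium price) has no saddle point. Let Firm A play low price with probability p; indifference gives 11p = 6p + 7(1−p), so p = 7/12.
Similarly Firm B's optimal q on low price is 1/12, and the value is 11·(1/12) + (6)·(11/12) = 77/12.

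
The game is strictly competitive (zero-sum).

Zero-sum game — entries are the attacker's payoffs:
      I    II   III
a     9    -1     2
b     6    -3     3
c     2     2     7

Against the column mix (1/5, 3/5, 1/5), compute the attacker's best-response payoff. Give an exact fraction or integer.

3

a: (9)·(1/5) + (-1)·(3/5) + (2)·(1/5) = 8/5.
b: (6)·(1/5) + (-3)·(3/5) + (3)·(1/5) = 0.
c: (2)·(1/5) + (2)·(3/5) + (7)·(1/5) = 3.
The best pure response is c with expected payoff 3.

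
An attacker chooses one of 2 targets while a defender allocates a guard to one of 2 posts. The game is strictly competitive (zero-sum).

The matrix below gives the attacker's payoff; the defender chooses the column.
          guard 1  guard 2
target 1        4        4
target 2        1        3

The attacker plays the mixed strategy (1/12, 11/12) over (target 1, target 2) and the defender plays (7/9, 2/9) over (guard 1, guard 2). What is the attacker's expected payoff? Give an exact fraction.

179/108

Against (7/9, 2/9), each row's expected payoff is target 1: 4; target 2: 13/9.
Taking the (1/12, 11/12)-weighted average: (1/12)·(4) + (11/12)·(13/9) = 179/108.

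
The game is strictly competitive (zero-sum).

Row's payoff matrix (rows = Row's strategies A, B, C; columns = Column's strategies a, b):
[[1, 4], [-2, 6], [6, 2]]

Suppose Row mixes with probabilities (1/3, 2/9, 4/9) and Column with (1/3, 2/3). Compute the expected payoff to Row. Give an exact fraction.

Against (1/3, 2/3), each row's expected payoff is A: 3; B: 10/3; C: 10/3.
Taking the (1/3, 2/9, 4/9)-weighted average: (1/3)·(3) + (2/9)·(10/3) + (4/9)·(10/3) = 29/9.

29/9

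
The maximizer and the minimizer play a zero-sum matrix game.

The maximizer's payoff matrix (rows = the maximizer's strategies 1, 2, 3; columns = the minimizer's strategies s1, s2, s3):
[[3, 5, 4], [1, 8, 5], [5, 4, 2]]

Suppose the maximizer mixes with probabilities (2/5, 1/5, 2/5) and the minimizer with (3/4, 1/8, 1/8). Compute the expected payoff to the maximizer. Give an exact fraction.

Against (3/4, 1/8, 1/8), each row's expected payoff is 1: 27/8; 2: 19/8; 3: 9/2.
Taking the (2/5, 1/5, 2/5)-weighted average: (2/5)·(27/8) + (1/5)·(19/8) + (2/5)·(9/2) = 29/8.

29/8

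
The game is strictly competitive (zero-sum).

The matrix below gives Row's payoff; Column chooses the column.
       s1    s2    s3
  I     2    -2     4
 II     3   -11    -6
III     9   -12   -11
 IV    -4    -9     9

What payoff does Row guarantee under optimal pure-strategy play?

Row minima: -2, -11, -12, -9 → Row's maximin is -2.
Column maxima: 9, -2, 9 → Column's minimax is -2.
They coincide at (I, s2), so the value is -2.

-2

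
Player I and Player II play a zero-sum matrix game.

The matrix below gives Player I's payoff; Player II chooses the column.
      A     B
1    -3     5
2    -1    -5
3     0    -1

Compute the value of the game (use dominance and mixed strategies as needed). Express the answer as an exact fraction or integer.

Row 2 is strictly dominated by row 3, so Player I never plays it.
The remaining 2×2 game on (1, 3) × (A, B) has no saddle point. Let Player I play 1 with probability p; indifference gives −3p = 5p − (1−p), so p = 1/9.
Similarly Player II's optimal q on A is 2/3, and the value is -3·(2/3) + (5)·(1/3) = -1/3.

-1/3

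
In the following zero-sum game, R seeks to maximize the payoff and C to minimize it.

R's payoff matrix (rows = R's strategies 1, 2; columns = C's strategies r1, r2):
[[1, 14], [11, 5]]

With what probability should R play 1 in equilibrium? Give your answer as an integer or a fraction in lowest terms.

Row minima are 1 and 5, so R's maximin is 5; column maxima are 11 and 14, so C's minimax is 11. These differ, so the equilibrium is in mixed strategies.
Let R play 1 with probability p. C is indifferent when p + 11(1−p) = 14p + 5(1−p), giving p = 6/19.

6/19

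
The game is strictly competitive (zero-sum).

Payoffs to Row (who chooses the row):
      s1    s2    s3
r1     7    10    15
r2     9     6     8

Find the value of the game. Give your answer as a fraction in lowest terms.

Column s3 is strictly dominated by s2 for Column (it gives Row more in every row).
The remaining 2×2 game on (r1, r2) × (s1, s2) has no saddle point. Let Row play r1 with probability p; indifference gives 7p + 9(1−p) = 10p + 6(1−p), so p = 1/2.
Similarly Column's optimal q on s1 is 2/3, and the value is 7·(2/3) + (10)·(1/3) = 8.

8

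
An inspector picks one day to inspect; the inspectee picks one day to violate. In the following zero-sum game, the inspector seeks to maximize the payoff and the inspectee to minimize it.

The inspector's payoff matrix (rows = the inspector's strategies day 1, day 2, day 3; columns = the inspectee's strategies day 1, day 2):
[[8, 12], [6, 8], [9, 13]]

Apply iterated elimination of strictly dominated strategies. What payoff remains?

9

Column day 2 is strictly dominated by day 1 for the inspectee (8<12, 6<8, 9<13); eliminate day 2.
Row day 1 is strictly dominated by row day 3 (9>8); eliminate day 1.
Row day 2 is strictly dominated by row day 3 (9>6); eliminate day 2.
Only (day 3, day 1) remains, with payoff 9.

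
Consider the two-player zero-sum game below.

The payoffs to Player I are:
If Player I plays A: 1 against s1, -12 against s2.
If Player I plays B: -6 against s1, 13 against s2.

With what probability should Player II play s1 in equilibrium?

Row minima are -12 and -6, so Player I's maximin is -6; column maxima are 1 and 13, so Player II's minimax is 1. These differ, so the equilibrium is in mixed strategies.
Let Player II play s1 with probability q. Player I is indifferent when q − 12(1−q) = −6q + 13(1−q), giving q = 25/32.

25/32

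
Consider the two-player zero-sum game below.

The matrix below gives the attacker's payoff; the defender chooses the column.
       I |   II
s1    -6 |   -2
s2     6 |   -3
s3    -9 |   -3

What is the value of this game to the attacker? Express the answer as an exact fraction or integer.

Row s3 is strictly dominated by row s1, so the attacker never plays it.
The remaining 2×2 game on (s1, s2) × (I, II) has no saddle point. Let the attacker play s1 with probability p; indifference gives −6p + 6(1−p) = −2p − 3(1−p), so p = 9/13.
Similarly the defender's optimal q on I is 1/13, and the value is -6·(1/13) + (-2)·(12/13) = -30/13.

-30/13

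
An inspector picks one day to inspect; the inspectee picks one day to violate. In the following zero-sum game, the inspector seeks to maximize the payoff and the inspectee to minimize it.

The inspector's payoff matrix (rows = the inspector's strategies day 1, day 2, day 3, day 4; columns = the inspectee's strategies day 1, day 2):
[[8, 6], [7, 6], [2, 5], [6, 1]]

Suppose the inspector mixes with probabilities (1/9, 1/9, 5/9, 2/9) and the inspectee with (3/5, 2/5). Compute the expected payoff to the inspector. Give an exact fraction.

Against (3/5, 2/5), each row's expected payoff is day 1: 36/5; day 2: 33/5; day 3: 16/5; day 4: 4.
Taking the (1/9, 1/9, 5/9, 2/9)-weighted average: (1/9)·(36/5) + (1/9)·(33/5) + (5/9)·(16/5) + (2/9)·(4) = 21/5.

21/5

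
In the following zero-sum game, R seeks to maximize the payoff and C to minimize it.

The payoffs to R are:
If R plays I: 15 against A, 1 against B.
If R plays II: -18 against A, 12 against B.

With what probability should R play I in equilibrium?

Row minima are 1 and -18, so R's maximin is 1; column maxima are 15 and 12, so C's minimax is 12. These differ, so the equilibrium is in mixed strategies.
Let R play I with probability p. C is indifferent when 15p − 18(1−p) = p + 12(1−p), giving p = 15/22.

15/22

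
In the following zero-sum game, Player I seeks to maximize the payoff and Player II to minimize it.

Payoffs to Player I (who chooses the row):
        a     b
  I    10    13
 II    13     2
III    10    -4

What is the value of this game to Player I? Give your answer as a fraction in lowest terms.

149/14

Row III is strictly dominated by row II, so Player I never plays it.
The remaining 2×2 game on (I, II) × (a, b) has no saddle point. Let Player I play I with probability p; indifference gives 10p + 13(1−p) = 13p + 2(1−p), so p = 11/14.
Similarly Player II's optimal q on a is 11/14, and the value is 10·(11/14) + (13)·(3/14) = 149/14.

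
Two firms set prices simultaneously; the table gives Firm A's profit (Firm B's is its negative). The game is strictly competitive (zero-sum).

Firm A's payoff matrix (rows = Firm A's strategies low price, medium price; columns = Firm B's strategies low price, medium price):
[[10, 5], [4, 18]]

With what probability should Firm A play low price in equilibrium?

14/19

Row minima are 5 and 4, so Firm A's maximin is 5; column maxima are 10 and 18, so Firm B's minimax is 10. These differ, so the equilibrium is in mixed strategies.
Let Firm A play low price with probability p. Firm B is indifferent when 10p + 4(1−p) = 5p + 18(1−p), giving p = 14/19.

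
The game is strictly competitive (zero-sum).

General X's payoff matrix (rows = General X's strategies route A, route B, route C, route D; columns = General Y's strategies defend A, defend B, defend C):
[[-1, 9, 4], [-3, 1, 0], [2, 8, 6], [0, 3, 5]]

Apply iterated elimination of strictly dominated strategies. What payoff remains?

2

Row route B is strictly dominated by row route A (-1>-3, 9>1, 4>0); eliminate route B.
Column defend C is strictly dominated by defend A for General Y (-1<4, 2<6, 0<5); eliminate defend C.
Column defend B is strictly dominated by defend A for General Y (-1<9, 2<8, 0<3); eliminate defend B.
Row route D is strictly dominated by row route C (2>0); eliminate route D.
Row route A is strictly dominated by row route C (2>-1); eliminate route A.
Only (route C, defend A) remains, with payoff 2.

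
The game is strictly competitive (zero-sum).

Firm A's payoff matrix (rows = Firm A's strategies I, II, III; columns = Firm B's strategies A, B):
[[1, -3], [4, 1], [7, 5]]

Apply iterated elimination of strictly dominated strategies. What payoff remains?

Column A is strictly dominated by B for Firm B (-3<1, 1<4, 5<7); eliminate A.
Row II is strictly dominated by row III (5>1); eliminate II.
Row I is strictly dominated by row III (5>-3); eliminate I.
Only (III, B) remains, with payoff 5.

5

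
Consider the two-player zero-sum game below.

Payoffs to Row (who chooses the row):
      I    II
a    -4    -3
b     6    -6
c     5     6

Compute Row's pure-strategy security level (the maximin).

The worst-case payoff for each row is a: -4, b: -6, c: 5.
The best of these is 5.

5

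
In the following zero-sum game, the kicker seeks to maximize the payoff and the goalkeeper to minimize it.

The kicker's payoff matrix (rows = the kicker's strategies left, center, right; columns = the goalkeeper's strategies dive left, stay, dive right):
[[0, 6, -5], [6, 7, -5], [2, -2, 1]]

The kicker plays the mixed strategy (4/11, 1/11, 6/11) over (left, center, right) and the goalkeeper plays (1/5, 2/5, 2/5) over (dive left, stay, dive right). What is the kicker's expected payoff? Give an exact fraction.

Against (1/5, 2/5, 2/5), each row's expected payoff is left: 2/5; center: 2; right: 0.
Taking the (4/11, 1/11, 6/11)-weighted average: (4/11)·(2/5) + (1/11)·(2) + (6/11)·(0) = 18/55.

18/55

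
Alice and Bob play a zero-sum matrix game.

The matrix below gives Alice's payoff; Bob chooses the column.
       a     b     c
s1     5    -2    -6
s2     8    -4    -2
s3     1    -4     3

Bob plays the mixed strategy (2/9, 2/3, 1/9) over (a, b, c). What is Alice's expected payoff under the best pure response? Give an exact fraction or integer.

-8/9

s1: (5)·(2/9) + (-2)·(2/3) + (-6)·(1/9) = -8/9.
s2: (8)·(2/9) + (-4)·(2/3) + (-2)·(1/9) = -10/9.
s3: (1)·(2/9) + (-4)·(2/3) + (3)·(1/9) = -19/9.
The best pure response is s1 with expected payoff -8/9.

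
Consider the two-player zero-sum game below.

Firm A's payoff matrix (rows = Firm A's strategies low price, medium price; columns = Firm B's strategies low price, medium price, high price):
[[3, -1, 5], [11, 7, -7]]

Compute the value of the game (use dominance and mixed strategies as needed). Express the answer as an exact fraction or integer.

7/5

Column low price is strictly dominated by medium price for Firm B (it gives Firm A more in every row).
The remaining 2×2 game on (low price, medium price) × (medium price, high price) has no saddle point. Let Firm A play low price with probability p; indifference gives −p + 7(1−p) = 5p − 7(1−p), so p = 7/10.
Similarly Firm B's optimal q on medium price is 3/5, and the value is -1·(3/5) + (5)·(2/5) = 7/5.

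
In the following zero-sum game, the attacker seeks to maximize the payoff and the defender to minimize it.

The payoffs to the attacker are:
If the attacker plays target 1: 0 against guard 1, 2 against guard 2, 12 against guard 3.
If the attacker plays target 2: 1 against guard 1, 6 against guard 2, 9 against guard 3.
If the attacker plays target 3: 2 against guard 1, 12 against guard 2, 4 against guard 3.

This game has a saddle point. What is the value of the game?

Row minima: 0, 1, 2 → the attacker's maximin is 2.
Column maxima: 2, 12, 12 → the defender's minimax is 2.
They coincide at (target 3, guard 1), so the value is 2.

2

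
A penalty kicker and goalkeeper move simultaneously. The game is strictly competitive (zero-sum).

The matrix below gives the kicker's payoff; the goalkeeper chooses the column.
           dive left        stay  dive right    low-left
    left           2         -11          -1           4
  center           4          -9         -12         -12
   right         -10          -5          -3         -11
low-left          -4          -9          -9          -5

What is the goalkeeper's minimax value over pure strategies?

-5

The worst case (largest entry) in each column is dive left: 4, stay: -5, dive right: -1, low-left: 4.
The best (smallest) of these is -5.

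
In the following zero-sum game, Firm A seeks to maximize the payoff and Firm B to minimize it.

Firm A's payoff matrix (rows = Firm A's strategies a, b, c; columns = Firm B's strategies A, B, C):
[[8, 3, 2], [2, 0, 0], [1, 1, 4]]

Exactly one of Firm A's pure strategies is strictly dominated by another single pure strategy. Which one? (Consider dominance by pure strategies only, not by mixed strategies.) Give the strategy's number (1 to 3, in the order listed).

Compare b with a: 8 > 2, 3 > 0, 2 > 0.
So a strictly dominates b for Firm A; b is strictly dominated.

2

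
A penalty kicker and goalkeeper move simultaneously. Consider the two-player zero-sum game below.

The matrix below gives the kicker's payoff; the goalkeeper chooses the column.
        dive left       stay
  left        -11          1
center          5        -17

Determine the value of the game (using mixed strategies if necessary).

-91/17

Row minima are -11 and -17, so the kicker's maximin is -11; column maxima are 5 and 1, so the goalkeeper's minimax is 1. These differ, so the equilibrium is in mixed strategies.
Let the kicker play left with probability p. The goalkeeper is indifferent when −11p + 5(1−p) = p − 17(1−p), giving p = 11/17.
Let the goalkeeper play dive left with probability q. The kicker is indifferent when −11q + (1−q) = 5q − 17(1−q), giving q = 9/17.
The value is -11·(9/17) + (1)·(8/17) = -91/17.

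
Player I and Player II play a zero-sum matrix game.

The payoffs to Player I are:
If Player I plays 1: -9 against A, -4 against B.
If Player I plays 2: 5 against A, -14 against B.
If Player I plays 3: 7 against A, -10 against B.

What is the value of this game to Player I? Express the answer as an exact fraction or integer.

Row 2 is strictly dominated by row 3, so Player I never plays it.
The remaining 2×2 game on (1, 3) × (A, B) has no saddle point. Let Player I play 1 with probability p; indifference gives −9p + 7(1−p) = −4p − 10(1−p), so p = 17/22.
Similarly Player II's optimal q on A is 3/11, and the value is -9·(3/11) + (-4)·(8/11) = -59/11.

-59/11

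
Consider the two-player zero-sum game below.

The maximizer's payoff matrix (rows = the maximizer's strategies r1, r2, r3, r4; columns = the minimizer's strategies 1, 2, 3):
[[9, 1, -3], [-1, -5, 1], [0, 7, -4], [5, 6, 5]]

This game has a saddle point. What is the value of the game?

Row minima: -3, -5, -4, 5 → the maximizer's maximin is 5.
Column maxima: 9, 7, 5 → the minimizer's minimax is 5.
They coincide at (r4, 3), so the value is 5.

5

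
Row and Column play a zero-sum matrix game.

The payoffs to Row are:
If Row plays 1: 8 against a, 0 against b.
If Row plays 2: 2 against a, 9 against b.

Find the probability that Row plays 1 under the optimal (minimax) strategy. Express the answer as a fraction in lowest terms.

7/15

Row minima are 0 and 2, so Row's maximin is 2; column maxima are 8 and 9, so Column's minimax is 8. These differ, so the equilibrium is in mixed strategies.
Let Row play 1 with probability p. Column is indifferent when 8p + 2(1−p) = 9(1−p), giving p = 7/15.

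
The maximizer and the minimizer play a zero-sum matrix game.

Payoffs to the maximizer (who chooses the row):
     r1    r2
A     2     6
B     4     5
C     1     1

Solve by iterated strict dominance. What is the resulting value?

4

Row C is strictly dominated by row A (2>1, 6>1); eliminate C.
Column r2 is strictly dominated by r1 for the minimizer (2<6, 4<5); eliminate r2.
Row A is strictly dominated by row B (4>2); eliminate A.
Only (B, r1) remains, with payoff 4.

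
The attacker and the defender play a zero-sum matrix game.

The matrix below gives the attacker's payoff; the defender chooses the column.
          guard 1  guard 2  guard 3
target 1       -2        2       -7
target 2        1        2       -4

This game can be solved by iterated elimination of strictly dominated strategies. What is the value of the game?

Column guard 2 is strictly dominated by guard 1 for the defender (-2<2, 1<2); eliminate guard 2.
Column guard 1 is strictly dominated by guard 3 for the defender (-7<-2, -4<1); eliminate guard 1.
Row target 1 is strictly dominated by row target 2 (-4>-7); eliminate target 1.
Only (target 2, guard 3) remains, with payoff -4.

-4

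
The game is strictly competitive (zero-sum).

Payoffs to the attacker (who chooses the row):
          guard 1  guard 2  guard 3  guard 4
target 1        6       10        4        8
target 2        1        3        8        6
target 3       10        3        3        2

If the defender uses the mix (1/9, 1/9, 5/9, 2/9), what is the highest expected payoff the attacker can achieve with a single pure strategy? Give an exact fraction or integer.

target 1: (6)·(1/9) + (10)·(1/9) + (4)·(5/9) + (8)·(2/9) = 52/9.
target 2: (1)·(1/9) + (3)·(1/9) + (8)·(5/9) + (6)·(2/9) = 56/9.
target 3: (10)·(1/9) + (3)·(1/9) + (3)·(5/9) + (2)·(2/9) = 32/9.
The best pure response is target 2 with expected payoff 56/9.

56/9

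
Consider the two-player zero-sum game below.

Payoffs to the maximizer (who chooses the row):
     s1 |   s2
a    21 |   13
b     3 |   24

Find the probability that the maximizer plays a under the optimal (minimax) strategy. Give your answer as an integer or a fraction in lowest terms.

Row minima are 13 and 3, so the maximizer's maximin is 13; column maxima are 21 and 24, so the minimizer's minimax is 21. These differ, so the equilibrium is in mixed strategies.
Let the maximizer play a with probability p. The minimizer is indifferent when 21p + 3(1−p) = 13p + 24(1−p), giving p = 21/29.

21/29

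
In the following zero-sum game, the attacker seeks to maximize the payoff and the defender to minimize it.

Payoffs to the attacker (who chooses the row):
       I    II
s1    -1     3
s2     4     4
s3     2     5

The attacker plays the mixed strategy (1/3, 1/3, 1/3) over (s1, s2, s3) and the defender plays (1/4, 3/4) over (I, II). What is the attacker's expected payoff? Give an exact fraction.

41/12

Against (1/4, 3/4), each row's expected payoff is s1: 2; s2: 4; s3: 17/4.
Taking the (1/3, 1/3, 1/3)-weighted average: (1/3)·(2) + (1/3)·(4) + (1/3)·(17/4) = 41/12.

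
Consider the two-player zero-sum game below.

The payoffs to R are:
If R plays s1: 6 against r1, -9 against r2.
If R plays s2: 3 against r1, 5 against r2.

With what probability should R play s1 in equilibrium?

2/17

Row minima are -9 and 3, so R's maximin is 3; column maxima are 6 and 5, so C's minimax is 5. These differ, so the equilibrium is in mixed strategies.
Let R play s1 with probability p. C is indifferent when 6p + 3(1−p) = −9p + 5(1−p), giving p = 2/17.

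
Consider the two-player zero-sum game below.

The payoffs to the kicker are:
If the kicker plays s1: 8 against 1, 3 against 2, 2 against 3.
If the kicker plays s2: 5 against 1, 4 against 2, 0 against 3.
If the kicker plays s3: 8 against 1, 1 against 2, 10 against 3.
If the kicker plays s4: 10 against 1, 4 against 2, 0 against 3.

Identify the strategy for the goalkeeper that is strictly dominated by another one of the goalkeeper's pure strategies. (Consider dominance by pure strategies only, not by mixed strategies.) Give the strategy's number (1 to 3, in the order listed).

The goalkeeper prefers columns that give the kicker less. Compare 1 with 2: 3 < 8, 4 < 5, 1 < 8, 4 < 10.
So 2 strictly dominates 1 for the goalkeeper; 1 is strictly dominated.

1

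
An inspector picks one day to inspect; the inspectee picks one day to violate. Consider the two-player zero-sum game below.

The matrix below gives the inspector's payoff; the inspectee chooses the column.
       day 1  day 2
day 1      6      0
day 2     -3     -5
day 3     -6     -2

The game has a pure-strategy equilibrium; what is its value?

Row minima: 0, -5, -6 → the inspector's maximin is 0.
Column maxima: 6, 0 → the inspectee's minimax is 0.
They coincide at (day 1, day 2), so the value is 0.

0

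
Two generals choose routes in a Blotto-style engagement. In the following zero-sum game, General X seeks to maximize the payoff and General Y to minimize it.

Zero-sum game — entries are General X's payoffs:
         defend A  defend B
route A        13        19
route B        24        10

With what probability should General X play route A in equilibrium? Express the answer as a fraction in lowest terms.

Row minima are 13 and 10, so General X's maximin is 13; column maxima are 24 and 19, so General Y's minimax is 19. These differ, so the equilibrium is in mixed strategies.
Let General X play route A with probability p. General Y is indifferent when 13p + 24(1−p) = 19p + 10(1−p), giving p = 7/10.

7/10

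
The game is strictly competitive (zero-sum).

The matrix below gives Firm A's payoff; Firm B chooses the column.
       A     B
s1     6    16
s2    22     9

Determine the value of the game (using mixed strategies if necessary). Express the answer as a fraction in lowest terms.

Row minima are 6 and 9, so Firm A's maximin is 9; column maxima are 22 and 16, so Firm B's minimax is 16. These differ, so the equilibrium is in mixed strategies.
Let Firm A play s1 with probability p. Firm B is indifferent when 6p + 22(1−p) = 16p + 9(1−p), giving p = 13/23.
Let Firm B play A with probability q. Firm A is indifferent when 6q + 16(1−q) = 22q + 9(1−q), giving q = 7/23.
The value is 6·(7/23) + (16)·(16/23) = 298/23.

298/23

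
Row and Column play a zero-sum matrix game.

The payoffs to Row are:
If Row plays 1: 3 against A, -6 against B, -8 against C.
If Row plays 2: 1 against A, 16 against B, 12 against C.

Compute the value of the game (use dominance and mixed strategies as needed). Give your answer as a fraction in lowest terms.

2

Column B is strictly dominated by C for Column (it gives Row more in every row).
The remaining 2×2 game on (1, 2) × (A, C) has no saddle point. Let Row play 1 with probability p; indifference gives 3p + (1−p) = −8p + 12(1−p), so p = 1/2.
Similarly Column's optimal q on A is 10/11, and the value is 3·(10/11) + (-8)·(1/11) = 2.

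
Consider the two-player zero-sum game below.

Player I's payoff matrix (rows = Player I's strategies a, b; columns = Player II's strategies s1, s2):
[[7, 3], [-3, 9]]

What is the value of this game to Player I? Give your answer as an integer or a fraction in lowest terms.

9/2

Row minima are 3 and -3, so Player I's maximin is 3; column maxima are 7 and 9, so Player II's minimax is 7. These differ, so the equilibrium is in mixed strategies.
Let Player I play a with probability p. Player II is indifferent when 7p − 3(1−p) = 3p + 9(1−p), giving p = 3/4.
Let Player II play s1 with probability q. Player I is indifferent when 7q + 3(1−q) = −3q + 9(1−q), giving q = 3/8.
The value is 7·(3/8) + (3)·(5/8) = 9/2.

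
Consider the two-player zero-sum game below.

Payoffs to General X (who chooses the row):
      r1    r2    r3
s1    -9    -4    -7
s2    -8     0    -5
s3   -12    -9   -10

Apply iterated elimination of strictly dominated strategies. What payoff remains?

-8

Row s1 is strictly dominated by row s2 (-8>-9, 0>-4, -5>-7); eliminate s1.
Row s3 is strictly dominated by row s2 (-8>-12, 0>-9, -5>-10); eliminate s3.
Column r2 is strictly dominated by r1 for General Y (-8<0); eliminate r2.
Column r3 is strictly dominated by r1 for General Y (-8<-5); eliminate r3.
Only (s2, r1) remains, with payoff -8.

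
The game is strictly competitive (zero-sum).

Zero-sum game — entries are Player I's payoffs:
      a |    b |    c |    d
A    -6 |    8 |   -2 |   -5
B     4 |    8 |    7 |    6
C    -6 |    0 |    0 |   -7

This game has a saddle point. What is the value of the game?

Row minima: -6, 4, -7 → Player I's maximin is 4.
Column maxima: 4, 8, 7, 6 → Player II's minimax is 4.
They coincide at (B, a), so the value is 4.

4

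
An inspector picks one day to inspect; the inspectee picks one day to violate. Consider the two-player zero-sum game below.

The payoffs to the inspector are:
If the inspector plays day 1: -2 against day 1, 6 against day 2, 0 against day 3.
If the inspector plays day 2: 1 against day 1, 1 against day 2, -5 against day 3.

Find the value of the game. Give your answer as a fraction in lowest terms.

Column day 2 is strictly dominated by day 3 for the inspectee (it gives the inspector more in every row).
The remaining 2×2 game on (day 1, day 2) × (day 1, day 3) has no saddle point. Let the inspector play day 1 with probability p; indifference gives −2p + (1−p) = −5(1−p), so p = 3/4.
Similarly the inspectee's optimal q on day 1 is 5/8, and the value is -2·(5/8) + (0)·(3/8) = -5/4.

-5/4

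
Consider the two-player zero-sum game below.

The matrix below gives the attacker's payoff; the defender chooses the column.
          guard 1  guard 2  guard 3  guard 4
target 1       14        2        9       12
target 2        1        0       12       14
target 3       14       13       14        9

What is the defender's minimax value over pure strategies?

The worst case (largest entry) in each column is guard 1: 14, guard 2: 13, guard 3: 14, guard 4: 14.
The best (smallest) of these is 13.

13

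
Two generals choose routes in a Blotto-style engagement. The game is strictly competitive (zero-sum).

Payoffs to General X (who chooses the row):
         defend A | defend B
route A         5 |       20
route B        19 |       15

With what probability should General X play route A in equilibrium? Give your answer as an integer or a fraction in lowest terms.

Row minima are 5 and 15, so General X's maximin is 15; column maxima are 19 and 20, so General Y's minimax is 19. These differ, so the equilibrium is in mixed strategies.
Let General X play route A with probability p. General Y is indifferent when 5p + 19(1−p) = 20p + 15(1−p), giving p = 4/19.

4/19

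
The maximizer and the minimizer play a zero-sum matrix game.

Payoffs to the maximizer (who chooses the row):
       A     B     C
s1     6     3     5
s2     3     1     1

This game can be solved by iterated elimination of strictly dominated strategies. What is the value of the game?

Row s2 is strictly dominated by row s1 (6>3, 3>1, 5>1); eliminate s2.
Column C is strictly dominated by B for the minimizer (3<5); eliminate C.
Column A is strictly dominated by B for the minimizer (3<6); eliminate A.
Only (s1, B) remains, with payoff 3.

3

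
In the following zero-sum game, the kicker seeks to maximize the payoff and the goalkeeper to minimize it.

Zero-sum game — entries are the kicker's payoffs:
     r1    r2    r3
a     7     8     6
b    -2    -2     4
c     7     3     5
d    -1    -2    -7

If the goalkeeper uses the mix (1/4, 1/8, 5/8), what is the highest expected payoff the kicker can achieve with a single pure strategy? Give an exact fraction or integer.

13/2

a: (7)·(1/4) + (8)·(1/8) + (6)·(5/8) = 13/2.
b: (-2)·(1/4) + (-2)·(1/8) + (4)·(5/8) = 7/4.
c: (7)·(1/4) + (3)·(1/8) + (5)·(5/8) = 21/4.
d: (-1)·(1/4) + (-2)·(1/8) + (-7)·(5/8) = -39/8.
The best pure response is a with expected payoff 13/2.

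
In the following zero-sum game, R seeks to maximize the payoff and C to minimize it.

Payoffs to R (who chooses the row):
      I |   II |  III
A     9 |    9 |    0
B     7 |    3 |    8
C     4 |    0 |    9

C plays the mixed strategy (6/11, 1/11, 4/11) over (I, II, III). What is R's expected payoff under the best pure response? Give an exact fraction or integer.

A: (9)·(6/11) + (9)·(1/11) + (0)·(4/11) = 63/11.
B: (7)·(6/11) + (3)·(1/11) + (8)·(4/11) = 7.
C: (4)·(6/11) + (0)·(1/11) + (9)·(4/11) = 60/11.
The best pure response is B with expected payoff 7.

7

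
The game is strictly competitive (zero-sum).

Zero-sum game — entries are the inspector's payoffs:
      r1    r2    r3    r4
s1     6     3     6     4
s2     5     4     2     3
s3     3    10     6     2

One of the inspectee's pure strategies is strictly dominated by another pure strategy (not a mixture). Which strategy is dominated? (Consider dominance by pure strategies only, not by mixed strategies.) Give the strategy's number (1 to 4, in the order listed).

The inspectee prefers columns that give the inspector less. Compare r1 with r4: 4 < 6, 3 < 5, 2 < 3.
So r4 strictly dominates r1 for the inspectee; r1 is strictly dominated.

1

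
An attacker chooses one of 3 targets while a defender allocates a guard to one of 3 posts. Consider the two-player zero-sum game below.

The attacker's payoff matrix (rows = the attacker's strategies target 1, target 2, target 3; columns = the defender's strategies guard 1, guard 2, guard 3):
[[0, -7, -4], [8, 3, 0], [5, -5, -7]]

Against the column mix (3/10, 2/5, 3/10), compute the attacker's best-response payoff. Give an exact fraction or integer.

target 1: (0)·(3/10) + (-7)·(2/5) + (-4)·(3/10) = -4.
target 2: (8)·(3/10) + (3)·(2/5) + (0)·(3/10) = 18/5.
target 3: (5)·(3/10) + (-5)·(2/5) + (-7)·(3/10) = -13/5.
The best pure response is target 2 with expected payoff 18/5.

18/5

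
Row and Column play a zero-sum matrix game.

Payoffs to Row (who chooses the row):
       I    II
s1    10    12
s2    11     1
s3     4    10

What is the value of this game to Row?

61/6

Row s3 is strictly dominated by row s1, so Row never plays it.
The remaining 2×2 game on (s1, s2) × (I, II) has no saddle point. Let Row play s1 with probability p; indifference gives 10p + 11(1−p) = 12p + (1−p), so p = 5/6.
Similarly Column's optimal q on I is 11/12, and the value is 10·(11/12) + (12)·(1/12) = 61/6.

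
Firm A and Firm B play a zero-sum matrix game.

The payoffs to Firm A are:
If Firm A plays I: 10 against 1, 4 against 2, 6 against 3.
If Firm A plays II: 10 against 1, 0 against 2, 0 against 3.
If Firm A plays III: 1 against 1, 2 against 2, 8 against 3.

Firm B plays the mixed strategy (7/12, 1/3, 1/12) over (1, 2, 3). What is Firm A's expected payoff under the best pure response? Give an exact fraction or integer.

23/3

I: (10)·(7/12) + (4)·(1/3) + (6)·(1/12) = 23/3.
II: (10)·(7/12) + (0)·(1/3) + (0)·(1/12) = 35/6.
III: (1)·(7/12) + (2)·(1/3) + (8)·(1/12) = 23/12.
The best pure response is I with expected payoff 23/3.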